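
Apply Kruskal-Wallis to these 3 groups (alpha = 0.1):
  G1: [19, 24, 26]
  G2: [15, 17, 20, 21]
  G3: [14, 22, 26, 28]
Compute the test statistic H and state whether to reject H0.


Step 1: Combine all N = 11 observations and assign midranks.
sorted (value, group, rank): (14,G3,1), (15,G2,2), (17,G2,3), (19,G1,4), (20,G2,5), (21,G2,6), (22,G3,7), (24,G1,8), (26,G1,9.5), (26,G3,9.5), (28,G3,11)
Step 2: Sum ranks within each group.
R_1 = 21.5 (n_1 = 3)
R_2 = 16 (n_2 = 4)
R_3 = 28.5 (n_3 = 4)
Step 3: H = 12/(N(N+1)) * sum(R_i^2/n_i) - 3(N+1)
     = 12/(11*12) * (21.5^2/3 + 16^2/4 + 28.5^2/4) - 3*12
     = 0.090909 * 421.146 - 36
     = 2.285985.
Step 4: Ties present; correction factor C = 1 - 6/(11^3 - 11) = 0.995455. Corrected H = 2.285985 / 0.995455 = 2.296423.
Step 5: Under H0, H ~ chi^2(2); p-value = 0.317204.
Step 6: alpha = 0.1. fail to reject H0.

H = 2.2964, df = 2, p = 0.317204, fail to reject H0.


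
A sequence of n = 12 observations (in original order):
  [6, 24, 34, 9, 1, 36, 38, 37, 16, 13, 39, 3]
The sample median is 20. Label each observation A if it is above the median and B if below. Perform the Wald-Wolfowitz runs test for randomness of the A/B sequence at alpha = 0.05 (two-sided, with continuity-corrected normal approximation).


Step 1: Compute median = 20; label A = above, B = below.
Labels in order: BAABBAAABBAB  (n_A = 6, n_B = 6)
Step 2: Count runs R = 7.
Step 3: Under H0 (random ordering), E[R] = 2*n_A*n_B/(n_A+n_B) + 1 = 2*6*6/12 + 1 = 7.0000.
        Var[R] = 2*n_A*n_B*(2*n_A*n_B - n_A - n_B) / ((n_A+n_B)^2 * (n_A+n_B-1)) = 4320/1584 = 2.7273.
        SD[R] = 1.6514.
Step 4: R = E[R], so z = 0 with no continuity correction.
Step 5: Two-sided p-value via normal approximation = 2*(1 - Phi(|z|)) = 1.000000.
Step 6: alpha = 0.05. fail to reject H0.

R = 7, z = 0.0000, p = 1.000000, fail to reject H0.


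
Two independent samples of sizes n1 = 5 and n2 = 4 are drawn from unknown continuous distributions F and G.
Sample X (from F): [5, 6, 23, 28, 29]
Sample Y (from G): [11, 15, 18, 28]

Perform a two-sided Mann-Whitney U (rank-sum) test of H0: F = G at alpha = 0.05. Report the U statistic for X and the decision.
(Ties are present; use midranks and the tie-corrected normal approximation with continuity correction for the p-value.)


Step 1: Combine and sort all 9 observations; assign midranks.
sorted (value, group): (5,X), (6,X), (11,Y), (15,Y), (18,Y), (23,X), (28,X), (28,Y), (29,X)
ranks: 5->1, 6->2, 11->3, 15->4, 18->5, 23->6, 28->7.5, 28->7.5, 29->9
Step 2: Rank sum for X: R1 = 1 + 2 + 6 + 7.5 + 9 = 25.5.
Step 3: U_X = R1 - n1(n1+1)/2 = 25.5 - 5*6/2 = 25.5 - 15 = 10.5.
       U_Y = n1*n2 - U_X = 20 - 10.5 = 9.5.
Step 4: Ties are present, so use the tie-corrected normal approximation (with continuity correction) for the p-value.
Step 5: p-value = 1.000000; compare to alpha = 0.05. fail to reject H0.

U_X = 10.5, p = 1.000000, fail to reject H0 at alpha = 0.05.


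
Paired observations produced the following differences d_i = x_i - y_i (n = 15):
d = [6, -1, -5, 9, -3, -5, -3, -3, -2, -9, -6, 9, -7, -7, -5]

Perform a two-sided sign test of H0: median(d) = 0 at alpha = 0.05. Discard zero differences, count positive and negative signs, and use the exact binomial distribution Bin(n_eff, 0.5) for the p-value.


Step 1: Discard zero differences. Original n = 15; n_eff = number of nonzero differences = 15.
Nonzero differences (with sign): +6, -1, -5, +9, -3, -5, -3, -3, -2, -9, -6, +9, -7, -7, -5
Step 2: Count signs: positive = 3, negative = 12.
Step 3: Under H0: P(positive) = 0.5, so the number of positives S ~ Bin(15, 0.5).
Step 4: Two-sided exact p-value = sum of Bin(15,0.5) probabilities at or below the observed probability = 0.035156.
Step 5: alpha = 0.05. reject H0.

n_eff = 15, pos = 3, neg = 12, p = 0.035156, reject H0.


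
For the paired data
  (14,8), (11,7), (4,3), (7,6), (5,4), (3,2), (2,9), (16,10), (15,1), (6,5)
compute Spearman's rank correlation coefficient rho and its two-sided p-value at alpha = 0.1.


Step 1: Rank x and y separately (midranks; no ties here).
rank(x): 14->8, 11->7, 4->3, 7->6, 5->4, 3->2, 2->1, 16->10, 15->9, 6->5
rank(y): 8->8, 7->7, 3->3, 6->6, 4->4, 2->2, 9->9, 10->10, 1->1, 5->5
Step 2: d_i = R_x(i) - R_y(i); compute d_i^2.
  (8-8)^2=0, (7-7)^2=0, (3-3)^2=0, (6-6)^2=0, (4-4)^2=0, (2-2)^2=0, (1-9)^2=64, (10-10)^2=0, (9-1)^2=64, (5-5)^2=0
sum(d^2) = 128.
Step 3: rho = 1 - 6*128 / (10*(10^2 - 1)) = 1 - 768/990 = 0.224242.
Step 4: Under H0, t = rho * sqrt((n-2)/(1-rho^2)) = 0.6508 ~ t(8).
Step 5: Two-sided p-value from the t-distribution with 8 df = 0.533401.
Step 6: alpha = 0.1. fail to reject H0.

rho = 0.2242, p = 0.533401, fail to reject H0 at alpha = 0.1.


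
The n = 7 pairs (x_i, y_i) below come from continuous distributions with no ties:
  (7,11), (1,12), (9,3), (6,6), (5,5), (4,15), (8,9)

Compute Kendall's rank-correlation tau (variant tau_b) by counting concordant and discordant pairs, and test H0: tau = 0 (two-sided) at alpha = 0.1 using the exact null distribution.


Step 1: Enumerate the 21 unordered pairs (i,j) with i<j and classify each by sign(x_j-x_i) * sign(y_j-y_i).
  (1,2):dx=-6,dy=+1->D; (1,3):dx=+2,dy=-8->D; (1,4):dx=-1,dy=-5->C; (1,5):dx=-2,dy=-6->C
  (1,6):dx=-3,dy=+4->D; (1,7):dx=+1,dy=-2->D; (2,3):dx=+8,dy=-9->D; (2,4):dx=+5,dy=-6->D
  (2,5):dx=+4,dy=-7->D; (2,6):dx=+3,dy=+3->C; (2,7):dx=+7,dy=-3->D; (3,4):dx=-3,dy=+3->D
  (3,5):dx=-4,dy=+2->D; (3,6):dx=-5,dy=+12->D; (3,7):dx=-1,dy=+6->D; (4,5):dx=-1,dy=-1->C
  (4,6):dx=-2,dy=+9->D; (4,7):dx=+2,dy=+3->C; (5,6):dx=-1,dy=+10->D; (5,7):dx=+3,dy=+4->C
  (6,7):dx=+4,dy=-6->D
Step 2: C = 6, D = 15, total pairs = 21.
Step 3: tau = (C - D)/(n(n-1)/2) = (6 - 15)/21 = -0.428571.
Step 4: Exact two-sided p-value (enumerate n! = 5040 permutations of y under H0): p = 0.238889.
Step 5: alpha = 0.1. fail to reject H0.

tau_b = -0.4286 (C=6, D=15), p = 0.238889, fail to reject H0.


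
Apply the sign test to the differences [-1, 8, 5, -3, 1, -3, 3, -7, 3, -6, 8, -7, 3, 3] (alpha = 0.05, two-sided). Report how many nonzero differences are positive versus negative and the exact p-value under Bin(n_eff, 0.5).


Step 1: Discard zero differences. Original n = 14; n_eff = number of nonzero differences = 14.
Nonzero differences (with sign): -1, +8, +5, -3, +1, -3, +3, -7, +3, -6, +8, -7, +3, +3
Step 2: Count signs: positive = 8, negative = 6.
Step 3: Under H0: P(positive) = 0.5, so the number of positives S ~ Bin(14, 0.5).
Step 4: Two-sided exact p-value = sum of Bin(14,0.5) probabilities at or below the observed probability = 0.790527.
Step 5: alpha = 0.05. fail to reject H0.

n_eff = 14, pos = 8, neg = 6, p = 0.790527, fail to reject H0.


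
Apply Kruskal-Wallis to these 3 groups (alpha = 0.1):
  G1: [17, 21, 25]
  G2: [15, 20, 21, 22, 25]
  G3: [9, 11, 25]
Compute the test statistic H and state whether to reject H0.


Step 1: Combine all N = 11 observations and assign midranks.
sorted (value, group, rank): (9,G3,1), (11,G3,2), (15,G2,3), (17,G1,4), (20,G2,5), (21,G1,6.5), (21,G2,6.5), (22,G2,8), (25,G1,10), (25,G2,10), (25,G3,10)
Step 2: Sum ranks within each group.
R_1 = 20.5 (n_1 = 3)
R_2 = 32.5 (n_2 = 5)
R_3 = 13 (n_3 = 3)
Step 3: H = 12/(N(N+1)) * sum(R_i^2/n_i) - 3(N+1)
     = 12/(11*12) * (20.5^2/3 + 32.5^2/5 + 13^2/3) - 3*12
     = 0.090909 * 407.667 - 36
     = 1.060606.
Step 4: Ties present; correction factor C = 1 - 30/(11^3 - 11) = 0.977273. Corrected H = 1.060606 / 0.977273 = 1.085271.
Step 5: Under H0, H ~ chi^2(2); p-value = 0.581214.
Step 6: alpha = 0.1. fail to reject H0.

H = 1.0853, df = 2, p = 0.581214, fail to reject H0.


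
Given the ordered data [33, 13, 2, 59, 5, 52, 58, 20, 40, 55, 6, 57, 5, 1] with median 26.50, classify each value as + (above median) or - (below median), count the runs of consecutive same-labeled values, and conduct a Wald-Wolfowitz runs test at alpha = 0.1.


Step 1: Compute median = 26.50; label A = above, B = below.
Labels in order: ABBABAABAABABB  (n_A = 7, n_B = 7)
Step 2: Count runs R = 10.
Step 3: Under H0 (random ordering), E[R] = 2*n_A*n_B/(n_A+n_B) + 1 = 2*7*7/14 + 1 = 8.0000.
        Var[R] = 2*n_A*n_B*(2*n_A*n_B - n_A - n_B) / ((n_A+n_B)^2 * (n_A+n_B-1)) = 8232/2548 = 3.2308.
        SD[R] = 1.7974.
Step 4: Continuity-corrected z = (R - 0.5 - E[R]) / SD[R] = (10 - 0.5 - 8.0000) / 1.7974 = 0.8345.
Step 5: Two-sided p-value via normal approximation = 2*(1 - Phi(|z|)) = 0.403986.
Step 6: alpha = 0.1. fail to reject H0.

R = 10, z = 0.8345, p = 0.403986, fail to reject H0.


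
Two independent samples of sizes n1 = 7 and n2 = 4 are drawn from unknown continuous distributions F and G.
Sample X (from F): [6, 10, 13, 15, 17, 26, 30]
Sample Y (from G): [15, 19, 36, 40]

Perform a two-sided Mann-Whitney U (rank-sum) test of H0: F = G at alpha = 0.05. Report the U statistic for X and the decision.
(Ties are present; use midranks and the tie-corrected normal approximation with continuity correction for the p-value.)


Step 1: Combine and sort all 11 observations; assign midranks.
sorted (value, group): (6,X), (10,X), (13,X), (15,X), (15,Y), (17,X), (19,Y), (26,X), (30,X), (36,Y), (40,Y)
ranks: 6->1, 10->2, 13->3, 15->4.5, 15->4.5, 17->6, 19->7, 26->8, 30->9, 36->10, 40->11
Step 2: Rank sum for X: R1 = 1 + 2 + 3 + 4.5 + 6 + 8 + 9 = 33.5.
Step 3: U_X = R1 - n1(n1+1)/2 = 33.5 - 7*8/2 = 33.5 - 28 = 5.5.
       U_Y = n1*n2 - U_X = 28 - 5.5 = 22.5.
Step 4: Ties are present, so use the tie-corrected normal approximation (with continuity correction) for the p-value.
Step 5: p-value = 0.129695; compare to alpha = 0.05. fail to reject H0.

U_X = 5.5, p = 0.129695, fail to reject H0 at alpha = 0.05.


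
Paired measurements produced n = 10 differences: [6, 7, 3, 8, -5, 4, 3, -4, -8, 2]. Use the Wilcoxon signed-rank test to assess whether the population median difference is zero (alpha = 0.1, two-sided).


Step 1: Drop any zero differences (none here) and take |d_i|.
|d| = [6, 7, 3, 8, 5, 4, 3, 4, 8, 2]
Step 2: Midrank |d_i| (ties get averaged ranks).
ranks: |6|->7, |7|->8, |3|->2.5, |8|->9.5, |5|->6, |4|->4.5, |3|->2.5, |4|->4.5, |8|->9.5, |2|->1
Step 3: Attach original signs; sum ranks with positive sign and with negative sign.
W+ = 7 + 8 + 2.5 + 9.5 + 4.5 + 2.5 + 1 = 35
W- = 6 + 4.5 + 9.5 = 20
(Check: W+ + W- = 55 should equal n(n+1)/2 = 55.)
Step 4: Test statistic W = min(W+, W-) = 20.
Step 5: Ties in |d|, so use the tie-corrected normal approximation.
        E[W] = n(n+1)/4 = 10*11/4 = 27.5.
        Tie groups: |d|=3 (t=2), |d|=4 (t=2), |d|=8 (t=2); sum(t^3 - t) = 18.
        Var[W] = n(n+1)(2n+1)/24 - sum(t^3-t)/48 = 2310/24 - 18/48 = 95.875.
        z = (W - E[W]) / sqrt(Var[W]) = (20 - 27.5) / 9.7916 = -0.7660.
        Two-sided p = 2*Phi(z) = 0.443697.
Step 6: alpha = 0.1. fail to reject H0.

W+ = 35, W- = 20, W = min = 20, p = 0.443697, fail to reject H0.


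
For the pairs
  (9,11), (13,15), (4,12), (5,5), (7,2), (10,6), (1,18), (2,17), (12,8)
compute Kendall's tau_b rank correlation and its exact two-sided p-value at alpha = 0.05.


Step 1: Enumerate the 36 unordered pairs (i,j) with i<j and classify each by sign(x_j-x_i) * sign(y_j-y_i).
  (1,2):dx=+4,dy=+4->C; (1,3):dx=-5,dy=+1->D; (1,4):dx=-4,dy=-6->C; (1,5):dx=-2,dy=-9->C
  (1,6):dx=+1,dy=-5->D; (1,7):dx=-8,dy=+7->D; (1,8):dx=-7,dy=+6->D; (1,9):dx=+3,dy=-3->D
  (2,3):dx=-9,dy=-3->C; (2,4):dx=-8,dy=-10->C; (2,5):dx=-6,dy=-13->C; (2,6):dx=-3,dy=-9->C
  (2,7):dx=-12,dy=+3->D; (2,8):dx=-11,dy=+2->D; (2,9):dx=-1,dy=-7->C; (3,4):dx=+1,dy=-7->D
  (3,5):dx=+3,dy=-10->D; (3,6):dx=+6,dy=-6->D; (3,7):dx=-3,dy=+6->D; (3,8):dx=-2,dy=+5->D
  (3,9):dx=+8,dy=-4->D; (4,5):dx=+2,dy=-3->D; (4,6):dx=+5,dy=+1->C; (4,7):dx=-4,dy=+13->D
  (4,8):dx=-3,dy=+12->D; (4,9):dx=+7,dy=+3->C; (5,6):dx=+3,dy=+4->C; (5,7):dx=-6,dy=+16->D
  (5,8):dx=-5,dy=+15->D; (5,9):dx=+5,dy=+6->C; (6,7):dx=-9,dy=+12->D; (6,8):dx=-8,dy=+11->D
  (6,9):dx=+2,dy=+2->C; (7,8):dx=+1,dy=-1->D; (7,9):dx=+11,dy=-10->D; (8,9):dx=+10,dy=-9->D
Step 2: C = 13, D = 23, total pairs = 36.
Step 3: tau = (C - D)/(n(n-1)/2) = (13 - 23)/36 = -0.277778.
Step 4: Exact two-sided p-value (enumerate n! = 362880 permutations of y under H0): p = 0.358488.
Step 5: alpha = 0.05. fail to reject H0.

tau_b = -0.2778 (C=13, D=23), p = 0.358488, fail to reject H0.


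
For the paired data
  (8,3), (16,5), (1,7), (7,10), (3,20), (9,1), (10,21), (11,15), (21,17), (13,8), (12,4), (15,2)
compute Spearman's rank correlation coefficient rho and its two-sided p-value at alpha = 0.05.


Step 1: Rank x and y separately (midranks; no ties here).
rank(x): 8->4, 16->11, 1->1, 7->3, 3->2, 9->5, 10->6, 11->7, 21->12, 13->9, 12->8, 15->10
rank(y): 3->3, 5->5, 7->6, 10->8, 20->11, 1->1, 21->12, 15->9, 17->10, 8->7, 4->4, 2->2
Step 2: d_i = R_x(i) - R_y(i); compute d_i^2.
  (4-3)^2=1, (11-5)^2=36, (1-6)^2=25, (3-8)^2=25, (2-11)^2=81, (5-1)^2=16, (6-12)^2=36, (7-9)^2=4, (12-10)^2=4, (9-7)^2=4, (8-4)^2=16, (10-2)^2=64
sum(d^2) = 312.
Step 3: rho = 1 - 6*312 / (12*(12^2 - 1)) = 1 - 1872/1716 = -0.090909.
Step 4: Under H0, t = rho * sqrt((n-2)/(1-rho^2)) = -0.2887 ~ t(10).
Step 5: Two-sided p-value from the t-distribution with 10 df = 0.778725.
Step 6: alpha = 0.05. fail to reject H0.

rho = -0.0909, p = 0.778725, fail to reject H0 at alpha = 0.05.


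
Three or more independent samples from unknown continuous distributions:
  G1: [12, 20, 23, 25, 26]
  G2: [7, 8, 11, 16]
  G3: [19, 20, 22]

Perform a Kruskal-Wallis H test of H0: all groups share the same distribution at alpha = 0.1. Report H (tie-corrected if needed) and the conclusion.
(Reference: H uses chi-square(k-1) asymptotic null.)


Step 1: Combine all N = 12 observations and assign midranks.
sorted (value, group, rank): (7,G2,1), (8,G2,2), (11,G2,3), (12,G1,4), (16,G2,5), (19,G3,6), (20,G1,7.5), (20,G3,7.5), (22,G3,9), (23,G1,10), (25,G1,11), (26,G1,12)
Step 2: Sum ranks within each group.
R_1 = 44.5 (n_1 = 5)
R_2 = 11 (n_2 = 4)
R_3 = 22.5 (n_3 = 3)
Step 3: H = 12/(N(N+1)) * sum(R_i^2/n_i) - 3(N+1)
     = 12/(12*13) * (44.5^2/5 + 11^2/4 + 22.5^2/3) - 3*13
     = 0.076923 * 595.05 - 39
     = 6.773077.
Step 4: Ties present; correction factor C = 1 - 6/(12^3 - 12) = 0.996503. Corrected H = 6.773077 / 0.996503 = 6.796842.
Step 5: Under H0, H ~ chi^2(2); p-value = 0.033426.
Step 6: alpha = 0.1. reject H0.

H = 6.7968, df = 2, p = 0.033426, reject H0.


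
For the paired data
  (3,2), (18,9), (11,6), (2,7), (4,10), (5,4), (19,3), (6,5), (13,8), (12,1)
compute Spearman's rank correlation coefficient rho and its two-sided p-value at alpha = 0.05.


Step 1: Rank x and y separately (midranks; no ties here).
rank(x): 3->2, 18->9, 11->6, 2->1, 4->3, 5->4, 19->10, 6->5, 13->8, 12->7
rank(y): 2->2, 9->9, 6->6, 7->7, 10->10, 4->4, 3->3, 5->5, 8->8, 1->1
Step 2: d_i = R_x(i) - R_y(i); compute d_i^2.
  (2-2)^2=0, (9-9)^2=0, (6-6)^2=0, (1-7)^2=36, (3-10)^2=49, (4-4)^2=0, (10-3)^2=49, (5-5)^2=0, (8-8)^2=0, (7-1)^2=36
sum(d^2) = 170.
Step 3: rho = 1 - 6*170 / (10*(10^2 - 1)) = 1 - 1020/990 = -0.030303.
Step 4: Under H0, t = rho * sqrt((n-2)/(1-rho^2)) = -0.0857 ~ t(8).
Step 5: Two-sided p-value from the t-distribution with 8 df = 0.933773.
Step 6: alpha = 0.05. fail to reject H0.

rho = -0.0303, p = 0.933773, fail to reject H0 at alpha = 0.05.


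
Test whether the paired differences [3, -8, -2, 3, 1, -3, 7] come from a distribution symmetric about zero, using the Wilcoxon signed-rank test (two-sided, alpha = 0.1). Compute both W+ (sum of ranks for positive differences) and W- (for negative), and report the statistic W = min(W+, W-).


Step 1: Drop any zero differences (none here) and take |d_i|.
|d| = [3, 8, 2, 3, 1, 3, 7]
Step 2: Midrank |d_i| (ties get averaged ranks).
ranks: |3|->4, |8|->7, |2|->2, |3|->4, |1|->1, |3|->4, |7|->6
Step 3: Attach original signs; sum ranks with positive sign and with negative sign.
W+ = 4 + 4 + 1 + 6 = 15
W- = 7 + 2 + 4 = 13
(Check: W+ + W- = 28 should equal n(n+1)/2 = 28.)
Step 4: Test statistic W = min(W+, W-) = 13.
Step 5: Ties in |d|, so use the tie-corrected normal approximation.
        E[W] = n(n+1)/4 = 7*8/4 = 14.
        Tie groups: |d|=3 (t=3); sum(t^3 - t) = 24.
        Var[W] = n(n+1)(2n+1)/24 - sum(t^3-t)/48 = 840/24 - 24/48 = 34.5.
        z = (W - E[W]) / sqrt(Var[W]) = (13 - 14) / 5.8737 = -0.1703.
        Two-sided p = 2*Phi(z) = 0.864813.
Step 6: alpha = 0.1. fail to reject H0.

W+ = 15, W- = 13, W = min = 13, p = 0.864813, fail to reject H0.


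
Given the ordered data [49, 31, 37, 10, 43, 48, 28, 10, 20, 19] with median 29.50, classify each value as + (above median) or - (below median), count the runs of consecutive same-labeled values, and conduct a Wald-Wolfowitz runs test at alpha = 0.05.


Step 1: Compute median = 29.50; label A = above, B = below.
Labels in order: AAABAABBBB  (n_A = 5, n_B = 5)
Step 2: Count runs R = 4.
Step 3: Under H0 (random ordering), E[R] = 2*n_A*n_B/(n_A+n_B) + 1 = 2*5*5/10 + 1 = 6.0000.
        Var[R] = 2*n_A*n_B*(2*n_A*n_B - n_A - n_B) / ((n_A+n_B)^2 * (n_A+n_B-1)) = 2000/900 = 2.2222.
        SD[R] = 1.4907.
Step 4: Continuity-corrected z = (R + 0.5 - E[R]) / SD[R] = (4 + 0.5 - 6.0000) / 1.4907 = -1.0062.
Step 5: Two-sided p-value via normal approximation = 2*(1 - Phi(|z|)) = 0.314305.
Step 6: alpha = 0.05. fail to reject H0.

R = 4, z = -1.0062, p = 0.314305, fail to reject H0.


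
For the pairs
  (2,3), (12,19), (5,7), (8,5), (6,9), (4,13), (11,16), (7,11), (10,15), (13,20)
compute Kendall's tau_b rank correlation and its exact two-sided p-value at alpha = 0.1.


Step 1: Enumerate the 45 unordered pairs (i,j) with i<j and classify each by sign(x_j-x_i) * sign(y_j-y_i).
  (1,2):dx=+10,dy=+16->C; (1,3):dx=+3,dy=+4->C; (1,4):dx=+6,dy=+2->C; (1,5):dx=+4,dy=+6->C
  (1,6):dx=+2,dy=+10->C; (1,7):dx=+9,dy=+13->C; (1,8):dx=+5,dy=+8->C; (1,9):dx=+8,dy=+12->C
  (1,10):dx=+11,dy=+17->C; (2,3):dx=-7,dy=-12->C; (2,4):dx=-4,dy=-14->C; (2,5):dx=-6,dy=-10->C
  (2,6):dx=-8,dy=-6->C; (2,7):dx=-1,dy=-3->C; (2,8):dx=-5,dy=-8->C; (2,9):dx=-2,dy=-4->C
  (2,10):dx=+1,dy=+1->C; (3,4):dx=+3,dy=-2->D; (3,5):dx=+1,dy=+2->C; (3,6):dx=-1,dy=+6->D
  (3,7):dx=+6,dy=+9->C; (3,8):dx=+2,dy=+4->C; (3,9):dx=+5,dy=+8->C; (3,10):dx=+8,dy=+13->C
  (4,5):dx=-2,dy=+4->D; (4,6):dx=-4,dy=+8->D; (4,7):dx=+3,dy=+11->C; (4,8):dx=-1,dy=+6->D
  (4,9):dx=+2,dy=+10->C; (4,10):dx=+5,dy=+15->C; (5,6):dx=-2,dy=+4->D; (5,7):dx=+5,dy=+7->C
  (5,8):dx=+1,dy=+2->C; (5,9):dx=+4,dy=+6->C; (5,10):dx=+7,dy=+11->C; (6,7):dx=+7,dy=+3->C
  (6,8):dx=+3,dy=-2->D; (6,9):dx=+6,dy=+2->C; (6,10):dx=+9,dy=+7->C; (7,8):dx=-4,dy=-5->C
  (7,9):dx=-1,dy=-1->C; (7,10):dx=+2,dy=+4->C; (8,9):dx=+3,dy=+4->C; (8,10):dx=+6,dy=+9->C
  (9,10):dx=+3,dy=+5->C
Step 2: C = 38, D = 7, total pairs = 45.
Step 3: tau = (C - D)/(n(n-1)/2) = (38 - 7)/45 = 0.688889.
Step 4: Exact two-sided p-value (enumerate n! = 3628800 permutations of y under H0): p = 0.004687.
Step 5: alpha = 0.1. reject H0.

tau_b = 0.6889 (C=38, D=7), p = 0.004687, reject H0.


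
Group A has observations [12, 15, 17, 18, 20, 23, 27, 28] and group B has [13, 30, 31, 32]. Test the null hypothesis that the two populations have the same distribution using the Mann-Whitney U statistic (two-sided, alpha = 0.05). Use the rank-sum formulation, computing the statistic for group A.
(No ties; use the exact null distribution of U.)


Step 1: Combine and sort all 12 observations; assign midranks.
sorted (value, group): (12,X), (13,Y), (15,X), (17,X), (18,X), (20,X), (23,X), (27,X), (28,X), (30,Y), (31,Y), (32,Y)
ranks: 12->1, 13->2, 15->3, 17->4, 18->5, 20->6, 23->7, 27->8, 28->9, 30->10, 31->11, 32->12
Step 2: Rank sum for X: R1 = 1 + 3 + 4 + 5 + 6 + 7 + 8 + 9 = 43.
Step 3: U_X = R1 - n1(n1+1)/2 = 43 - 8*9/2 = 43 - 36 = 7.
       U_Y = n1*n2 - U_X = 32 - 7 = 25.
Step 4: No ties, so the exact null distribution of U (based on enumerating the C(12,8) = 495 equally likely rank assignments) gives the two-sided p-value.
Step 5: p-value = 0.153535; compare to alpha = 0.05. fail to reject H0.

U_X = 7, p = 0.153535, fail to reject H0 at alpha = 0.05.


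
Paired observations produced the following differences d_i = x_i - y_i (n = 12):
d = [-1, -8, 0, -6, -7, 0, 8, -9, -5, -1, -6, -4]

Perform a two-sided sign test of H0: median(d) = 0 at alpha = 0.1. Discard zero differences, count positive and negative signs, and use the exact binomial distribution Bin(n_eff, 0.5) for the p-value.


Step 1: Discard zero differences. Original n = 12; n_eff = number of nonzero differences = 10.
Nonzero differences (with sign): -1, -8, -6, -7, +8, -9, -5, -1, -6, -4
Step 2: Count signs: positive = 1, negative = 9.
Step 3: Under H0: P(positive) = 0.5, so the number of positives S ~ Bin(10, 0.5).
Step 4: Two-sided exact p-value = sum of Bin(10,0.5) probabilities at or below the observed probability = 0.021484.
Step 5: alpha = 0.1. reject H0.

n_eff = 10, pos = 1, neg = 9, p = 0.021484, reject H0.


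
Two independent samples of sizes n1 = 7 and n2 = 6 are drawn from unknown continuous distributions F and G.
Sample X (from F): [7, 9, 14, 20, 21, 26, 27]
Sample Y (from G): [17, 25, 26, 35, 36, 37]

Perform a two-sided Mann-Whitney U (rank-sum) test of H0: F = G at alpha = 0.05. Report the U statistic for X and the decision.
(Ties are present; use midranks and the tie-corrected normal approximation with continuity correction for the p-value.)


Step 1: Combine and sort all 13 observations; assign midranks.
sorted (value, group): (7,X), (9,X), (14,X), (17,Y), (20,X), (21,X), (25,Y), (26,X), (26,Y), (27,X), (35,Y), (36,Y), (37,Y)
ranks: 7->1, 9->2, 14->3, 17->4, 20->5, 21->6, 25->7, 26->8.5, 26->8.5, 27->10, 35->11, 36->12, 37->13
Step 2: Rank sum for X: R1 = 1 + 2 + 3 + 5 + 6 + 8.5 + 10 = 35.5.
Step 3: U_X = R1 - n1(n1+1)/2 = 35.5 - 7*8/2 = 35.5 - 28 = 7.5.
       U_Y = n1*n2 - U_X = 42 - 7.5 = 34.5.
Step 4: Ties are present, so use the tie-corrected normal approximation (with continuity correction) for the p-value.
Step 5: p-value = 0.062928; compare to alpha = 0.05. fail to reject H0.

U_X = 7.5, p = 0.062928, fail to reject H0 at alpha = 0.05.


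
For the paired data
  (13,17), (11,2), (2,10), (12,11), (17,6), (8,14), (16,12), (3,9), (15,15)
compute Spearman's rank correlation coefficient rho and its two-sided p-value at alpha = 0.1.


Step 1: Rank x and y separately (midranks; no ties here).
rank(x): 13->6, 11->4, 2->1, 12->5, 17->9, 8->3, 16->8, 3->2, 15->7
rank(y): 17->9, 2->1, 10->4, 11->5, 6->2, 14->7, 12->6, 9->3, 15->8
Step 2: d_i = R_x(i) - R_y(i); compute d_i^2.
  (6-9)^2=9, (4-1)^2=9, (1-4)^2=9, (5-5)^2=0, (9-2)^2=49, (3-7)^2=16, (8-6)^2=4, (2-3)^2=1, (7-8)^2=1
sum(d^2) = 98.
Step 3: rho = 1 - 6*98 / (9*(9^2 - 1)) = 1 - 588/720 = 0.183333.
Step 4: Under H0, t = rho * sqrt((n-2)/(1-rho^2)) = 0.4934 ~ t(7).
Step 5: Two-sided p-value from the t-distribution with 7 df = 0.636820.
Step 6: alpha = 0.1. fail to reject H0.

rho = 0.1833, p = 0.636820, fail to reject H0 at alpha = 0.1.


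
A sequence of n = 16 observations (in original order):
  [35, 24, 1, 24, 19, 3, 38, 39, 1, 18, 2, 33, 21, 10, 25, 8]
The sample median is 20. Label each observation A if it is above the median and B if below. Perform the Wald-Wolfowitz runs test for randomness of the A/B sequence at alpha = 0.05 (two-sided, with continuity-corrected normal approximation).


Step 1: Compute median = 20; label A = above, B = below.
Labels in order: AABABBAABBBAABAB  (n_A = 8, n_B = 8)
Step 2: Count runs R = 10.
Step 3: Under H0 (random ordering), E[R] = 2*n_A*n_B/(n_A+n_B) + 1 = 2*8*8/16 + 1 = 9.0000.
        Var[R] = 2*n_A*n_B*(2*n_A*n_B - n_A - n_B) / ((n_A+n_B)^2 * (n_A+n_B-1)) = 14336/3840 = 3.7333.
        SD[R] = 1.9322.
Step 4: Continuity-corrected z = (R - 0.5 - E[R]) / SD[R] = (10 - 0.5 - 9.0000) / 1.9322 = 0.2588.
Step 5: Two-sided p-value via normal approximation = 2*(1 - Phi(|z|)) = 0.795809.
Step 6: alpha = 0.05. fail to reject H0.

R = 10, z = 0.2588, p = 0.795809, fail to reject H0.


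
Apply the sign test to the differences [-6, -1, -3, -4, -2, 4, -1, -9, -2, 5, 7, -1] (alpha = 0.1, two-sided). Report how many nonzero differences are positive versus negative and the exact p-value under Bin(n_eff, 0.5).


Step 1: Discard zero differences. Original n = 12; n_eff = number of nonzero differences = 12.
Nonzero differences (with sign): -6, -1, -3, -4, -2, +4, -1, -9, -2, +5, +7, -1
Step 2: Count signs: positive = 3, negative = 9.
Step 3: Under H0: P(positive) = 0.5, so the number of positives S ~ Bin(12, 0.5).
Step 4: Two-sided exact p-value = sum of Bin(12,0.5) probabilities at or below the observed probability = 0.145996.
Step 5: alpha = 0.1. fail to reject H0.

n_eff = 12, pos = 3, neg = 9, p = 0.145996, fail to reject H0.


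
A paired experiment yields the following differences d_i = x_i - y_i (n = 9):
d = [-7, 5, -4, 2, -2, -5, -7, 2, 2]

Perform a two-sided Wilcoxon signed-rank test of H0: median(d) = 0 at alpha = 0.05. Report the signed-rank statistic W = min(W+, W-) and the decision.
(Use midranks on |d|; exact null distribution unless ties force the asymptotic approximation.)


Step 1: Drop any zero differences (none here) and take |d_i|.
|d| = [7, 5, 4, 2, 2, 5, 7, 2, 2]
Step 2: Midrank |d_i| (ties get averaged ranks).
ranks: |7|->8.5, |5|->6.5, |4|->5, |2|->2.5, |2|->2.5, |5|->6.5, |7|->8.5, |2|->2.5, |2|->2.5
Step 3: Attach original signs; sum ranks with positive sign and with negative sign.
W+ = 6.5 + 2.5 + 2.5 + 2.5 = 14
W- = 8.5 + 5 + 2.5 + 6.5 + 8.5 = 31
(Check: W+ + W- = 45 should equal n(n+1)/2 = 45.)
Step 4: Test statistic W = min(W+, W-) = 14.
Step 5: Ties in |d|, so use the tie-corrected normal approximation.
        E[W] = n(n+1)/4 = 9*10/4 = 22.5.
        Tie groups: |d|=2 (t=4), |d|=5 (t=2), |d|=7 (t=2); sum(t^3 - t) = 72.
        Var[W] = n(n+1)(2n+1)/24 - sum(t^3-t)/48 = 1710/24 - 72/48 = 69.75.
        z = (W - E[W]) / sqrt(Var[W]) = (14 - 22.5) / 8.3516 = -1.0178.
        Two-sided p = 2*Phi(z) = 0.308790.
Step 6: alpha = 0.05. fail to reject H0.

W+ = 14, W- = 31, W = min = 14, p = 0.308790, fail to reject H0.


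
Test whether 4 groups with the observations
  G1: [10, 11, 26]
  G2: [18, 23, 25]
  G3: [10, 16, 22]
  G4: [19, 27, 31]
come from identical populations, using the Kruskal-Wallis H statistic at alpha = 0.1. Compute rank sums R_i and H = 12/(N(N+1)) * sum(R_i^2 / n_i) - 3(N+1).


Step 1: Combine all N = 12 observations and assign midranks.
sorted (value, group, rank): (10,G1,1.5), (10,G3,1.5), (11,G1,3), (16,G3,4), (18,G2,5), (19,G4,6), (22,G3,7), (23,G2,8), (25,G2,9), (26,G1,10), (27,G4,11), (31,G4,12)
Step 2: Sum ranks within each group.
R_1 = 14.5 (n_1 = 3)
R_2 = 22 (n_2 = 3)
R_3 = 12.5 (n_3 = 3)
R_4 = 29 (n_4 = 3)
Step 3: H = 12/(N(N+1)) * sum(R_i^2/n_i) - 3(N+1)
     = 12/(12*13) * (14.5^2/3 + 22^2/3 + 12.5^2/3 + 29^2/3) - 3*13
     = 0.076923 * 563.833 - 39
     = 4.371795.
Step 4: Ties present; correction factor C = 1 - 6/(12^3 - 12) = 0.996503. Corrected H = 4.371795 / 0.996503 = 4.387135.
Step 5: Under H0, H ~ chi^2(3); p-value = 0.222581.
Step 6: alpha = 0.1. fail to reject H0.

H = 4.3871, df = 3, p = 0.222581, fail to reject H0.


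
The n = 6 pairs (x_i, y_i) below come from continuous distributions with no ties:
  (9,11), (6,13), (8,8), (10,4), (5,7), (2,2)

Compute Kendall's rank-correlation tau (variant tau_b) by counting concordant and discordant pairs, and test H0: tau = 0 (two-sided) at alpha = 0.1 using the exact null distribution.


Step 1: Enumerate the 15 unordered pairs (i,j) with i<j and classify each by sign(x_j-x_i) * sign(y_j-y_i).
  (1,2):dx=-3,dy=+2->D; (1,3):dx=-1,dy=-3->C; (1,4):dx=+1,dy=-7->D; (1,5):dx=-4,dy=-4->C
  (1,6):dx=-7,dy=-9->C; (2,3):dx=+2,dy=-5->D; (2,4):dx=+4,dy=-9->D; (2,5):dx=-1,dy=-6->C
  (2,6):dx=-4,dy=-11->C; (3,4):dx=+2,dy=-4->D; (3,5):dx=-3,dy=-1->C; (3,6):dx=-6,dy=-6->C
  (4,5):dx=-5,dy=+3->D; (4,6):dx=-8,dy=-2->C; (5,6):dx=-3,dy=-5->C
Step 2: C = 9, D = 6, total pairs = 15.
Step 3: tau = (C - D)/(n(n-1)/2) = (9 - 6)/15 = 0.200000.
Step 4: Exact two-sided p-value (enumerate n! = 720 permutations of y under H0): p = 0.719444.
Step 5: alpha = 0.1. fail to reject H0.

tau_b = 0.2000 (C=9, D=6), p = 0.719444, fail to reject H0.


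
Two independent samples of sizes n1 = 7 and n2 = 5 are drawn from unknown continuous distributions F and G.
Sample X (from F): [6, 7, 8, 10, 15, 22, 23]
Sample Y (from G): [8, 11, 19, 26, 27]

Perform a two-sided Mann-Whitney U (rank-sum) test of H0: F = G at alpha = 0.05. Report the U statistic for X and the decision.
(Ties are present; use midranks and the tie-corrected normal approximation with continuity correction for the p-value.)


Step 1: Combine and sort all 12 observations; assign midranks.
sorted (value, group): (6,X), (7,X), (8,X), (8,Y), (10,X), (11,Y), (15,X), (19,Y), (22,X), (23,X), (26,Y), (27,Y)
ranks: 6->1, 7->2, 8->3.5, 8->3.5, 10->5, 11->6, 15->7, 19->8, 22->9, 23->10, 26->11, 27->12
Step 2: Rank sum for X: R1 = 1 + 2 + 3.5 + 5 + 7 + 9 + 10 = 37.5.
Step 3: U_X = R1 - n1(n1+1)/2 = 37.5 - 7*8/2 = 37.5 - 28 = 9.5.
       U_Y = n1*n2 - U_X = 35 - 9.5 = 25.5.
Step 4: Ties are present, so use the tie-corrected normal approximation (with continuity correction) for the p-value.
Step 5: p-value = 0.222415; compare to alpha = 0.05. fail to reject H0.

U_X = 9.5, p = 0.222415, fail to reject H0 at alpha = 0.05.


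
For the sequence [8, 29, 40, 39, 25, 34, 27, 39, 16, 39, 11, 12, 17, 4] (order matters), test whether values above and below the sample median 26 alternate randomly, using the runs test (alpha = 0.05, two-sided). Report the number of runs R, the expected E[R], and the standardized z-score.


Step 1: Compute median = 26; label A = above, B = below.
Labels in order: BAAABAAABABBBB  (n_A = 7, n_B = 7)
Step 2: Count runs R = 7.
Step 3: Under H0 (random ordering), E[R] = 2*n_A*n_B/(n_A+n_B) + 1 = 2*7*7/14 + 1 = 8.0000.
        Var[R] = 2*n_A*n_B*(2*n_A*n_B - n_A - n_B) / ((n_A+n_B)^2 * (n_A+n_B-1)) = 8232/2548 = 3.2308.
        SD[R] = 1.7974.
Step 4: Continuity-corrected z = (R + 0.5 - E[R]) / SD[R] = (7 + 0.5 - 8.0000) / 1.7974 = -0.2782.
Step 5: Two-sided p-value via normal approximation = 2*(1 - Phi(|z|)) = 0.780879.
Step 6: alpha = 0.05. fail to reject H0.

R = 7, z = -0.2782, p = 0.780879, fail to reject H0.


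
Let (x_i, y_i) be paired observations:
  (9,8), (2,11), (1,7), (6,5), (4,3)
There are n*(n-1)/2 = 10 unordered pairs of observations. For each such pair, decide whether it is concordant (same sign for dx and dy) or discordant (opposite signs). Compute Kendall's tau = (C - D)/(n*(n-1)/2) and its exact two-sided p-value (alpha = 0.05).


Step 1: Enumerate the 10 unordered pairs (i,j) with i<j and classify each by sign(x_j-x_i) * sign(y_j-y_i).
  (1,2):dx=-7,dy=+3->D; (1,3):dx=-8,dy=-1->C; (1,4):dx=-3,dy=-3->C; (1,5):dx=-5,dy=-5->C
  (2,3):dx=-1,dy=-4->C; (2,4):dx=+4,dy=-6->D; (2,5):dx=+2,dy=-8->D; (3,4):dx=+5,dy=-2->D
  (3,5):dx=+3,dy=-4->D; (4,5):dx=-2,dy=-2->C
Step 2: C = 5, D = 5, total pairs = 10.
Step 3: tau = (C - D)/(n(n-1)/2) = (5 - 5)/10 = 0.000000.
Step 4: Exact two-sided p-value (enumerate n! = 120 permutations of y under H0): p = 1.000000.
Step 5: alpha = 0.05. fail to reject H0.

tau_b = 0.0000 (C=5, D=5), p = 1.000000, fail to reject H0.


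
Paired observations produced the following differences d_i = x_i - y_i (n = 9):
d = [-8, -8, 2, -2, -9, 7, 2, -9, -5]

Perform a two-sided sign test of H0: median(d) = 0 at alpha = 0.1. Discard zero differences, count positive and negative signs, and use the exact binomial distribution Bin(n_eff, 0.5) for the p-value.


Step 1: Discard zero differences. Original n = 9; n_eff = number of nonzero differences = 9.
Nonzero differences (with sign): -8, -8, +2, -2, -9, +7, +2, -9, -5
Step 2: Count signs: positive = 3, negative = 6.
Step 3: Under H0: P(positive) = 0.5, so the number of positives S ~ Bin(9, 0.5).
Step 4: Two-sided exact p-value = sum of Bin(9,0.5) probabilities at or below the observed probability = 0.507812.
Step 5: alpha = 0.1. fail to reject H0.

n_eff = 9, pos = 3, neg = 6, p = 0.507812, fail to reject H0.


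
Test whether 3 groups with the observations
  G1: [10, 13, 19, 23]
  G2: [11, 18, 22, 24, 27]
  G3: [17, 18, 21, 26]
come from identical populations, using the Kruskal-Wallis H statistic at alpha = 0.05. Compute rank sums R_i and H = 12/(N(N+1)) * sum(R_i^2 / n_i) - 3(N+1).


Step 1: Combine all N = 13 observations and assign midranks.
sorted (value, group, rank): (10,G1,1), (11,G2,2), (13,G1,3), (17,G3,4), (18,G2,5.5), (18,G3,5.5), (19,G1,7), (21,G3,8), (22,G2,9), (23,G1,10), (24,G2,11), (26,G3,12), (27,G2,13)
Step 2: Sum ranks within each group.
R_1 = 21 (n_1 = 4)
R_2 = 40.5 (n_2 = 5)
R_3 = 29.5 (n_3 = 4)
Step 3: H = 12/(N(N+1)) * sum(R_i^2/n_i) - 3(N+1)
     = 12/(13*14) * (21^2/4 + 40.5^2/5 + 29.5^2/4) - 3*14
     = 0.065934 * 655.862 - 42
     = 1.243681.
Step 4: Ties present; correction factor C = 1 - 6/(13^3 - 13) = 0.997253. Corrected H = 1.243681 / 0.997253 = 1.247107.
Step 5: Under H0, H ~ chi^2(2); p-value = 0.536036.
Step 6: alpha = 0.05. fail to reject H0.

H = 1.2471, df = 2, p = 0.536036, fail to reject H0.


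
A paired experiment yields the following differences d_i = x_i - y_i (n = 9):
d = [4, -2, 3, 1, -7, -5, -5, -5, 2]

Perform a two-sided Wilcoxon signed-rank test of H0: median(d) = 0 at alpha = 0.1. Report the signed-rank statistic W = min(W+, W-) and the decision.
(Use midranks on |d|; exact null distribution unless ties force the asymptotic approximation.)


Step 1: Drop any zero differences (none here) and take |d_i|.
|d| = [4, 2, 3, 1, 7, 5, 5, 5, 2]
Step 2: Midrank |d_i| (ties get averaged ranks).
ranks: |4|->5, |2|->2.5, |3|->4, |1|->1, |7|->9, |5|->7, |5|->7, |5|->7, |2|->2.5
Step 3: Attach original signs; sum ranks with positive sign and with negative sign.
W+ = 5 + 4 + 1 + 2.5 = 12.5
W- = 2.5 + 9 + 7 + 7 + 7 = 32.5
(Check: W+ + W- = 45 should equal n(n+1)/2 = 45.)
Step 4: Test statistic W = min(W+, W-) = 12.5.
Step 5: Ties in |d|, so use the tie-corrected normal approximation.
        E[W] = n(n+1)/4 = 9*10/4 = 22.5.
        Tie groups: |d|=2 (t=2), |d|=5 (t=3); sum(t^3 - t) = 30.
        Var[W] = n(n+1)(2n+1)/24 - sum(t^3-t)/48 = 1710/24 - 30/48 = 70.625.
        z = (W - E[W]) / sqrt(Var[W]) = (12.5 - 22.5) / 8.4039 = -1.1899.
        Two-sided p = 2*Phi(z) = 0.234075.
Step 6: alpha = 0.1. fail to reject H0.

W+ = 12.5, W- = 32.5, W = min = 12.5, p = 0.234075, fail to reject H0.


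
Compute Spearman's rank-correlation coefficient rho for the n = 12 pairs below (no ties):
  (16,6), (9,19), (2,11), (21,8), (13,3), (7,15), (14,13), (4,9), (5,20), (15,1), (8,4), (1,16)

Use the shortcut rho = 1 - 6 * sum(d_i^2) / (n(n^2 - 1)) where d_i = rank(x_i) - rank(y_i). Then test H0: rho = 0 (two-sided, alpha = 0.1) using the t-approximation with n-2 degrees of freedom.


Step 1: Rank x and y separately (midranks; no ties here).
rank(x): 16->11, 9->7, 2->2, 21->12, 13->8, 7->5, 14->9, 4->3, 5->4, 15->10, 8->6, 1->1
rank(y): 6->4, 19->11, 11->7, 8->5, 3->2, 15->9, 13->8, 9->6, 20->12, 1->1, 4->3, 16->10
Step 2: d_i = R_x(i) - R_y(i); compute d_i^2.
  (11-4)^2=49, (7-11)^2=16, (2-7)^2=25, (12-5)^2=49, (8-2)^2=36, (5-9)^2=16, (9-8)^2=1, (3-6)^2=9, (4-12)^2=64, (10-1)^2=81, (6-3)^2=9, (1-10)^2=81
sum(d^2) = 436.
Step 3: rho = 1 - 6*436 / (12*(12^2 - 1)) = 1 - 2616/1716 = -0.524476.
Step 4: Under H0, t = rho * sqrt((n-2)/(1-rho^2)) = -1.9480 ~ t(10).
Step 5: Two-sided p-value from the t-distribution with 10 df = 0.080019.
Step 6: alpha = 0.1. reject H0.

rho = -0.5245, p = 0.080019, reject H0 at alpha = 0.1.


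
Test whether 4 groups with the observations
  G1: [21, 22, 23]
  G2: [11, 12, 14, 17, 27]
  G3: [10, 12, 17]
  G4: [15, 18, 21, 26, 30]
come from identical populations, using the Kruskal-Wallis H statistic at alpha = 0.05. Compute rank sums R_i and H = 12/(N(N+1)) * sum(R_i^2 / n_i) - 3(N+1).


Step 1: Combine all N = 16 observations and assign midranks.
sorted (value, group, rank): (10,G3,1), (11,G2,2), (12,G2,3.5), (12,G3,3.5), (14,G2,5), (15,G4,6), (17,G2,7.5), (17,G3,7.5), (18,G4,9), (21,G1,10.5), (21,G4,10.5), (22,G1,12), (23,G1,13), (26,G4,14), (27,G2,15), (30,G4,16)
Step 2: Sum ranks within each group.
R_1 = 35.5 (n_1 = 3)
R_2 = 33 (n_2 = 5)
R_3 = 12 (n_3 = 3)
R_4 = 55.5 (n_4 = 5)
Step 3: H = 12/(N(N+1)) * sum(R_i^2/n_i) - 3(N+1)
     = 12/(16*17) * (35.5^2/3 + 33^2/5 + 12^2/3 + 55.5^2/5) - 3*17
     = 0.044118 * 1301.93 - 51
     = 6.438235.
Step 4: Ties present; correction factor C = 1 - 18/(16^3 - 16) = 0.995588. Corrected H = 6.438235 / 0.995588 = 6.466765.
Step 5: Under H0, H ~ chi^2(3); p-value = 0.090982.
Step 6: alpha = 0.05. fail to reject H0.

H = 6.4668, df = 3, p = 0.090982, fail to reject H0.


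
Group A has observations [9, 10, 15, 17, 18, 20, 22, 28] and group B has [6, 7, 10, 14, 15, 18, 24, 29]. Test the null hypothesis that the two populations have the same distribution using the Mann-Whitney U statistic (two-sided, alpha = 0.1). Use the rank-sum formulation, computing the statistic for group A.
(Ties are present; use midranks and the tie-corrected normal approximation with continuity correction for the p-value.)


Step 1: Combine and sort all 16 observations; assign midranks.
sorted (value, group): (6,Y), (7,Y), (9,X), (10,X), (10,Y), (14,Y), (15,X), (15,Y), (17,X), (18,X), (18,Y), (20,X), (22,X), (24,Y), (28,X), (29,Y)
ranks: 6->1, 7->2, 9->3, 10->4.5, 10->4.5, 14->6, 15->7.5, 15->7.5, 17->9, 18->10.5, 18->10.5, 20->12, 22->13, 24->14, 28->15, 29->16
Step 2: Rank sum for X: R1 = 3 + 4.5 + 7.5 + 9 + 10.5 + 12 + 13 + 15 = 74.5.
Step 3: U_X = R1 - n1(n1+1)/2 = 74.5 - 8*9/2 = 74.5 - 36 = 38.5.
       U_Y = n1*n2 - U_X = 64 - 38.5 = 25.5.
Step 4: Ties are present, so use the tie-corrected normal approximation (with continuity correction) for the p-value.
Step 5: p-value = 0.527700; compare to alpha = 0.1. fail to reject H0.

U_X = 38.5, p = 0.527700, fail to reject H0 at alpha = 0.1.


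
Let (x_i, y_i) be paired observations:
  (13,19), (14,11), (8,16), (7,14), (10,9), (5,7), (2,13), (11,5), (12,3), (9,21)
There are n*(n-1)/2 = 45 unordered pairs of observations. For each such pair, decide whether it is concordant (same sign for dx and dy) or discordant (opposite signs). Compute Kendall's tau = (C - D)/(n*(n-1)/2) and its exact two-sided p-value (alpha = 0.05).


Step 1: Enumerate the 45 unordered pairs (i,j) with i<j and classify each by sign(x_j-x_i) * sign(y_j-y_i).
  (1,2):dx=+1,dy=-8->D; (1,3):dx=-5,dy=-3->C; (1,4):dx=-6,dy=-5->C; (1,5):dx=-3,dy=-10->C
  (1,6):dx=-8,dy=-12->C; (1,7):dx=-11,dy=-6->C; (1,8):dx=-2,dy=-14->C; (1,9):dx=-1,dy=-16->C
  (1,10):dx=-4,dy=+2->D; (2,3):dx=-6,dy=+5->D; (2,4):dx=-7,dy=+3->D; (2,5):dx=-4,dy=-2->C
  (2,6):dx=-9,dy=-4->C; (2,7):dx=-12,dy=+2->D; (2,8):dx=-3,dy=-6->C; (2,9):dx=-2,dy=-8->C
  (2,10):dx=-5,dy=+10->D; (3,4):dx=-1,dy=-2->C; (3,5):dx=+2,dy=-7->D; (3,6):dx=-3,dy=-9->C
  (3,7):dx=-6,dy=-3->C; (3,8):dx=+3,dy=-11->D; (3,9):dx=+4,dy=-13->D; (3,10):dx=+1,dy=+5->C
  (4,5):dx=+3,dy=-5->D; (4,6):dx=-2,dy=-7->C; (4,7):dx=-5,dy=-1->C; (4,8):dx=+4,dy=-9->D
  (4,9):dx=+5,dy=-11->D; (4,10):dx=+2,dy=+7->C; (5,6):dx=-5,dy=-2->C; (5,7):dx=-8,dy=+4->D
  (5,8):dx=+1,dy=-4->D; (5,9):dx=+2,dy=-6->D; (5,10):dx=-1,dy=+12->D; (6,7):dx=-3,dy=+6->D
  (6,8):dx=+6,dy=-2->D; (6,9):dx=+7,dy=-4->D; (6,10):dx=+4,dy=+14->C; (7,8):dx=+9,dy=-8->D
  (7,9):dx=+10,dy=-10->D; (7,10):dx=+7,dy=+8->C; (8,9):dx=+1,dy=-2->D; (8,10):dx=-2,dy=+16->D
  (9,10):dx=-3,dy=+18->D
Step 2: C = 21, D = 24, total pairs = 45.
Step 3: tau = (C - D)/(n(n-1)/2) = (21 - 24)/45 = -0.066667.
Step 4: Exact two-sided p-value (enumerate n! = 3628800 permutations of y under H0): p = 0.861801.
Step 5: alpha = 0.05. fail to reject H0.

tau_b = -0.0667 (C=21, D=24), p = 0.861801, fail to reject H0.


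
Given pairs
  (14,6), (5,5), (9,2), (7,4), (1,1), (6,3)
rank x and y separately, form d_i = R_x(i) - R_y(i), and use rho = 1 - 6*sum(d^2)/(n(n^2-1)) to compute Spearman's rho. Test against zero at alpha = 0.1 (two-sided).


Step 1: Rank x and y separately (midranks; no ties here).
rank(x): 14->6, 5->2, 9->5, 7->4, 1->1, 6->3
rank(y): 6->6, 5->5, 2->2, 4->4, 1->1, 3->3
Step 2: d_i = R_x(i) - R_y(i); compute d_i^2.
  (6-6)^2=0, (2-5)^2=9, (5-2)^2=9, (4-4)^2=0, (1-1)^2=0, (3-3)^2=0
sum(d^2) = 18.
Step 3: rho = 1 - 6*18 / (6*(6^2 - 1)) = 1 - 108/210 = 0.485714.
Step 4: Under H0, t = rho * sqrt((n-2)/(1-rho^2)) = 1.1113 ~ t(4).
Step 5: Two-sided p-value from the t-distribution with 4 df = 0.328723.
Step 6: alpha = 0.1. fail to reject H0.

rho = 0.4857, p = 0.328723, fail to reject H0 at alpha = 0.1.


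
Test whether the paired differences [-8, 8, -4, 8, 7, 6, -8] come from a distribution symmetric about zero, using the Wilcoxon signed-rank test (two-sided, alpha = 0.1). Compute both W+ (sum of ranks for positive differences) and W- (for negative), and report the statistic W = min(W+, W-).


Step 1: Drop any zero differences (none here) and take |d_i|.
|d| = [8, 8, 4, 8, 7, 6, 8]
Step 2: Midrank |d_i| (ties get averaged ranks).
ranks: |8|->5.5, |8|->5.5, |4|->1, |8|->5.5, |7|->3, |6|->2, |8|->5.5
Step 3: Attach original signs; sum ranks with positive sign and with negative sign.
W+ = 5.5 + 5.5 + 3 + 2 = 16
W- = 5.5 + 1 + 5.5 = 12
(Check: W+ + W- = 28 should equal n(n+1)/2 = 28.)
Step 4: Test statistic W = min(W+, W-) = 12.
Step 5: Ties in |d|, so use the tie-corrected normal approximation.
        E[W] = n(n+1)/4 = 7*8/4 = 14.
        Tie groups: |d|=8 (t=4); sum(t^3 - t) = 60.
        Var[W] = n(n+1)(2n+1)/24 - sum(t^3-t)/48 = 840/24 - 60/48 = 33.75.
        z = (W - E[W]) / sqrt(Var[W]) = (12 - 14) / 5.8095 = -0.3443.
        Two-sided p = 2*Phi(z) = 0.730647.
Step 6: alpha = 0.1. fail to reject H0.

W+ = 16, W- = 12, W = min = 12, p = 0.730647, fail to reject H0.
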